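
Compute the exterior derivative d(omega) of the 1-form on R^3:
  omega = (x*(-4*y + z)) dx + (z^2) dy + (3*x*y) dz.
d(omega) = (4*x) dx ∧ dy + (-x + 3*y) dx ∧ dz + (3*x - 2*z) dy ∧ dz

For a 1-form omega = sum_i f_i dx_i, the exterior derivative is
  d(omega) = sum_{i < j} (∂f_j/∂x_i - ∂f_i/∂x_j) dx_i ∧ dx_j.
  coefficient of dx ∧ dy: ∂f_2/∂x - ∂f_1/∂y = ∂(z^2)/∂x - ∂(x*(-4*y + z))/∂y = 4*x
  coefficient of dx ∧ dz: ∂f_3/∂x - ∂f_1/∂z = ∂(3*x*y)/∂x - ∂(x*(-4*y + z))/∂z = -x + 3*y
  coefficient of dy ∧ dz: ∂f_3/∂y - ∂f_2/∂z = ∂(3*x*y)/∂y - ∂(z^2)/∂z = 3*x - 2*z
Assembling: d(omega) = (4*x) dx ∧ dy + (-x + 3*y) dx ∧ dz + (3*x - 2*z) dy ∧ dz.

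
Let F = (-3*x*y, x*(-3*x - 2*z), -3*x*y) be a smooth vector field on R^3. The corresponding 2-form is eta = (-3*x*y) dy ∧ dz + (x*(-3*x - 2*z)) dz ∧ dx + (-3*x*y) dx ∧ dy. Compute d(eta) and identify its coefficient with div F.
d(eta) = (-3*y) dx ∧ dy ∧ dz; div F = -3*y

For a 2-form in R^3 of the form above, applying d gives a 3-form with coefficient ∂P/∂x + ∂Q/∂y + ∂R/∂z:
  ∂P/∂x = -3*y
  ∂Q/∂y = 0
  ∂R/∂z = 0
Sum = -3*y, which is exactly div F.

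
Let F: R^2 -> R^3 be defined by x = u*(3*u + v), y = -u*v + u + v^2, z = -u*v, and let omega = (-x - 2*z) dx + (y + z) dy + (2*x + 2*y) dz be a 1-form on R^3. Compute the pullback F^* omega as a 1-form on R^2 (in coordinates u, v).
F^* omega = (-18*u^3 - 3*u^2*v + 3*u*v^2 - 5*u*v + u - 3*v^3 + v^2) du + (-9*u^3 + 3*u^2*v - 3*u^2 - 7*u*v^2 + 2*u*v + 2*v^3) dv

Using F^*(f dg) = (f ∘ F) d(g ∘ F), substitute each coordinate x_i by F_i(u, v) in f_i, and replace dx_i by d F_i = (∂F_i/∂u) du + (∂F_i/∂v) dv.
  For the x component: f_1(F) = u*(-3*u + v); d F_1 = (6*u + v) du + (u) dv
  For the y component: f_2(F) = -2*u*v + u + v^2; d F_2 = (1 - v) du + (-u + 2*v) dv
  For the z component: f_3(F) = 6*u^2 + 2*u + 2*v^2; d F_3 = (-v) du + (-u) dv
Combining and collecting du, dv coefficients:
  coeff of du: -18*u^3 - 3*u^2*v + 3*u*v^2 - 5*u*v + u - 3*v^3 + v^2
  coeff of dv: -9*u^3 + 3*u^2*v - 3*u^2 - 7*u*v^2 + 2*u*v + 2*v^3
F^* omega = (-18*u^3 - 3*u^2*v + 3*u*v^2 - 5*u*v + u - 3*v^3 + v^2) du + (-9*u^3 + 3*u^2*v - 3*u^2 - 7*u*v^2 + 2*u*v + 2*v^3) dv.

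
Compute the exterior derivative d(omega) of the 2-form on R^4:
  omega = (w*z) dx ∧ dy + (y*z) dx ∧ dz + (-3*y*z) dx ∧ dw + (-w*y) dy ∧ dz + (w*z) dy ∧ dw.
d(omega) = (w - z) dx ∧ dy ∧ dz + (4*z) dx ∧ dy ∧ dw + (3*y) dx ∧ dz ∧ dw + (-w - y) dy ∧ dz ∧ dw

For a 2-form omega = sum_{i<j} g_{ij} dx_i ∧ dx_j, the exterior derivative is
  d(omega) = sum_{i<j} d(g_{ij}) ∧ dx_i ∧ dx_j = sum_{i<j, k} (∂g_{ij}/∂x_k) dx_k ∧ dx_i ∧ dx_j.
Expand each term, using dx_k ∧ dx_i ∧ dx_j = sgn(permutation) dx_{(a)} ∧ dx_{(b)} ∧ dx_{(c)} with (a < b < c) sorted:
  d(w*z) includes (∂/∂z)(w*z) dz = (w) dz, which multiplied by dx ∧ dy gives (w) dx ∧ dy ∧ dz
  d(w*z) includes (∂/∂w)(w*z) dw = (z) dw, which multiplied by dx ∧ dy gives (z) dx ∧ dy ∧ dw
  d(y*z) includes (∂/∂y)(y*z) dy = (z) dy, which multiplied by dx ∧ dz gives (-z) dx ∧ dy ∧ dz
  d(-3*y*z) includes (∂/∂y)(-3*y*z) dy = (-3*z) dy, which multiplied by dx ∧ dw gives (3*z) dx ∧ dy ∧ dw
  d(-3*y*z) includes (∂/∂z)(-3*y*z) dz = (-3*y) dz, which multiplied by dx ∧ dw gives (3*y) dx ∧ dz ∧ dw
  d(-w*y) includes (∂/∂w)(-w*y) dw = (-y) dw, which multiplied by dy ∧ dz gives (-y) dy ∧ dz ∧ dw
  d(w*z) includes (∂/∂z)(w*z) dz = (w) dz, which multiplied by dy ∧ dw gives (-w) dy ∧ dz ∧ dw
Collecting like 3-forms: d(omega) = (w - z) dx ∧ dy ∧ dz + (4*z) dx ∧ dy ∧ dw + (3*y) dx ∧ dz ∧ dw + (-w - y) dy ∧ dz ∧ dw.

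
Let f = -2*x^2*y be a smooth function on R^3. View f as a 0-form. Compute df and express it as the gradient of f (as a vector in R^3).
df = (-4*x*y) dx + (-2*x^2) dy + (0) dz; grad f = (-4*x*y, -2*x^2, 0)

For a 0-form f, d f = (∂f/∂x) dx + (∂f/∂y) dy + (∂f/∂z) dz. The components of the vector representation are exactly the entries of grad f in Cartesian coordinates:
  ∂f/∂x = -4*x*y
  ∂f/∂y = -2*x^2
  ∂f/∂z = 0.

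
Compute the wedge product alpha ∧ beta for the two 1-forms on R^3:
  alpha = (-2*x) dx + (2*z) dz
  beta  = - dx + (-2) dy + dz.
alpha ∧ beta = (4*x) dx ∧ dy + (-2*x + 2*z) dx ∧ dz + (4*z) dy ∧ dz

Distribute the wedge, using dx_i ∧ dx_j = -dx_j ∧ dx_i and dx_i ∧ dx_i = 0. For each pair (i, j) with i < j, the coefficient of dx_i ∧ dx_j in alpha ∧ beta is (alpha_i * beta_j - alpha_j * beta_i). Collecting: alpha ∧ beta = (4*x) dx ∧ dy + (-2*x + 2*z) dx ∧ dz + (4*z) dy ∧ dz.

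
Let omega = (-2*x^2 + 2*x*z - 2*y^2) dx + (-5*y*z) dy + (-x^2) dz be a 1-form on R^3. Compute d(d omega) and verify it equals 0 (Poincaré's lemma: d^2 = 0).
d(d omega) = 0

Step 1: d omega = sum_{i<j} (∂f_j/∂x_i - ∂f_i/∂x_j) dx_i ∧ dx_j:
  coeff of dx ∧ dy: 4*y
  coeff of dx ∧ dz: -4*x
  coeff of dy ∧ dz: 5*y
Step 2: Apply d again to each 2-form coefficient. The only possible 3-form in R^3 is dx ∧ dy ∧ dz, with coefficient
  ∂(coeff of dy∧dz)/∂x - ∂(coeff of dx∧dz)/∂y + ∂(coeff of dx∧dy)/∂z
  = ∂/∂x (5*y) - ∂/∂y (-4*x) + ∂/∂z (4*y).
Each of these terms simplifies to sums of mixed partials that cancel in pairs. The result is 0 (by equality of mixed partials for smooth functions — Schwarz / Clairaut).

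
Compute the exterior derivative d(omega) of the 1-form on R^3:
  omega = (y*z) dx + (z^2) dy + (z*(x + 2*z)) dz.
d(omega) = (-z) dx ∧ dy + (-y + z) dx ∧ dz + (-2*z) dy ∧ dz

For a 1-form omega = sum_i f_i dx_i, the exterior derivative is
  d(omega) = sum_{i < j} (∂f_j/∂x_i - ∂f_i/∂x_j) dx_i ∧ dx_j.
  coefficient of dx ∧ dy: ∂f_2/∂x - ∂f_1/∂y = ∂(z^2)/∂x - ∂(y*z)/∂y = -z
  coefficient of dx ∧ dz: ∂f_3/∂x - ∂f_1/∂z = ∂(z*(x + 2*z))/∂x - ∂(y*z)/∂z = -y + z
  coefficient of dy ∧ dz: ∂f_3/∂y - ∂f_2/∂z = ∂(z*(x + 2*z))/∂y - ∂(z^2)/∂z = -2*z
Assembling: d(omega) = (-z) dx ∧ dy + (-y + z) dx ∧ dz + (-2*z) dy ∧ dz.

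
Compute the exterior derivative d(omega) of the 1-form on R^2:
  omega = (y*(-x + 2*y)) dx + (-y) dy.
d(omega) = (x - 4*y) dx ∧ dy

For a 1-form omega = sum_i f_i dx_i, the exterior derivative is
  d(omega) = sum_{i < j} (∂f_j/∂x_i - ∂f_i/∂x_j) dx_i ∧ dx_j.
  coefficient of dx ∧ dy: ∂f_2/∂x - ∂f_1/∂y = ∂(-y)/∂x - ∂(y*(-x + 2*y))/∂y = x - 4*y
Assembling: d(omega) = (x - 4*y) dx ∧ dy.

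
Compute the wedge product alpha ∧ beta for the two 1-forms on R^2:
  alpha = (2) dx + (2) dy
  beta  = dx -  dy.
alpha ∧ beta = (-4) dx ∧ dy

Distribute the wedge, using dx_i ∧ dx_j = -dx_j ∧ dx_i and dx_i ∧ dx_i = 0. For each pair (i, j) with i < j, the coefficient of dx_i ∧ dx_j in alpha ∧ beta is (alpha_i * beta_j - alpha_j * beta_i). Collecting: alpha ∧ beta = (-4) dx ∧ dy.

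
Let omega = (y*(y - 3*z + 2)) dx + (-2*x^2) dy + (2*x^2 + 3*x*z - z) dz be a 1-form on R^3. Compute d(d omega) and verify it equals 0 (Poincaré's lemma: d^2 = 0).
d(d omega) = 0

Step 1: d omega = sum_{i<j} (∂f_j/∂x_i - ∂f_i/∂x_j) dx_i ∧ dx_j:
  coeff of dx ∧ dy: -4*x - 2*y + 3*z - 2
  coeff of dx ∧ dz: 4*x + 3*y + 3*z
  coeff of dy ∧ dz: 0
Step 2: Apply d again to each 2-form coefficient. The only possible 3-form in R^3 is dx ∧ dy ∧ dz, with coefficient
  ∂(coeff of dy∧dz)/∂x - ∂(coeff of dx∧dz)/∂y + ∂(coeff of dx∧dy)/∂z
  = ∂/∂x (0) - ∂/∂y (4*x + 3*y + 3*z) + ∂/∂z (-4*x - 2*y + 3*z - 2).
Each of these terms simplifies to sums of mixed partials that cancel in pairs. The result is 0 (by equality of mixed partials for smooth functions — Schwarz / Clairaut).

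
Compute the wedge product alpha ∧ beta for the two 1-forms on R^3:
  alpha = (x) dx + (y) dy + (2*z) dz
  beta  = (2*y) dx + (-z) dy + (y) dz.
alpha ∧ beta = (-x*z - 2*y^2) dx ∧ dy + (y*(x - 4*z)) dx ∧ dz + (y^2 + 2*z^2) dy ∧ dz

Distribute the wedge, using dx_i ∧ dx_j = -dx_j ∧ dx_i and dx_i ∧ dx_i = 0. For each pair (i, j) with i < j, the coefficient of dx_i ∧ dx_j in alpha ∧ beta is (alpha_i * beta_j - alpha_j * beta_i). Collecting: alpha ∧ beta = (-x*z - 2*y^2) dx ∧ dy + (y*(x - 4*z)) dx ∧ dz + (y^2 + 2*z^2) dy ∧ dz.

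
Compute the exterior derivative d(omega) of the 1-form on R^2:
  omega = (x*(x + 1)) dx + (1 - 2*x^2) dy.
d(omega) = (-4*x) dx ∧ dy

For a 1-form omega = sum_i f_i dx_i, the exterior derivative is
  d(omega) = sum_{i < j} (∂f_j/∂x_i - ∂f_i/∂x_j) dx_i ∧ dx_j.
  coefficient of dx ∧ dy: ∂f_2/∂x - ∂f_1/∂y = ∂(1 - 2*x^2)/∂x - ∂(x*(x + 1))/∂y = -4*x
Assembling: d(omega) = (-4*x) dx ∧ dy.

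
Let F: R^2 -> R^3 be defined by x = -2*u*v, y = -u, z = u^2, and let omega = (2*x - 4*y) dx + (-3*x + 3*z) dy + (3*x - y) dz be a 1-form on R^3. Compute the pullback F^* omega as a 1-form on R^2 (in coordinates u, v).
F^* omega = (u*(-12*u*v - u + 8*v^2 - 14*v)) du + (8*u^2*(v - 1)) dv

Using F^*(f dg) = (f ∘ F) d(g ∘ F), substitute each coordinate x_i by F_i(u, v) in f_i, and replace dx_i by d F_i = (∂F_i/∂u) du + (∂F_i/∂v) dv.
  For the x component: f_1(F) = 4*u*(1 - v); d F_1 = (-2*v) du + (-2*u) dv
  For the y component: f_2(F) = 3*u*(u + 2*v); d F_2 = (-1) du + (0) dv
  For the z component: f_3(F) = u*(1 - 6*v); d F_3 = (2*u) du + (0) dv
Combining and collecting du, dv coefficients:
  coeff of du: u*(-12*u*v - u + 8*v^2 - 14*v)
  coeff of dv: 8*u^2*(v - 1)
F^* omega = (u*(-12*u*v - u + 8*v^2 - 14*v)) du + (8*u^2*(v - 1)) dv.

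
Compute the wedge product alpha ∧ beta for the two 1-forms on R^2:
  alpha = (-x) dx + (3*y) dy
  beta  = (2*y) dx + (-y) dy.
alpha ∧ beta = (y*(x - 6*y)) dx ∧ dy

Distribute the wedge, using dx_i ∧ dx_j = -dx_j ∧ dx_i and dx_i ∧ dx_i = 0. For each pair (i, j) with i < j, the coefficient of dx_i ∧ dx_j in alpha ∧ beta is (alpha_i * beta_j - alpha_j * beta_i). Collecting: alpha ∧ beta = (y*(x - 6*y)) dx ∧ dy.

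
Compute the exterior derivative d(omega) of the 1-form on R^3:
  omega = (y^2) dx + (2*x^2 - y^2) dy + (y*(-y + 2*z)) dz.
d(omega) = (4*x - 2*y) dx ∧ dy + (-2*y + 2*z) dy ∧ dz

For a 1-form omega = sum_i f_i dx_i, the exterior derivative is
  d(omega) = sum_{i < j} (∂f_j/∂x_i - ∂f_i/∂x_j) dx_i ∧ dx_j.
  coefficient of dx ∧ dy: ∂f_2/∂x - ∂f_1/∂y = ∂(2*x^2 - y^2)/∂x - ∂(y^2)/∂y = 4*x - 2*y
  coefficient of dy ∧ dz: ∂f_3/∂y - ∂f_2/∂z = ∂(y*(-y + 2*z))/∂y - ∂(2*x^2 - y^2)/∂z = -2*y + 2*z
Assembling: d(omega) = (4*x - 2*y) dx ∧ dy + (-2*y + 2*z) dy ∧ dz.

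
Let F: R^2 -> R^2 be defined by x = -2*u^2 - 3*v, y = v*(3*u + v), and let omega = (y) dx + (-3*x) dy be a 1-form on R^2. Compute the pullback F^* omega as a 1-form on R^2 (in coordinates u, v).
F^* omega = (v*(6*u^2 - 4*u*v + 27*v)) du + (18*u^3 + 12*u^2*v + 18*u*v + 15*v^2) dv

Using F^*(f dg) = (f ∘ F) d(g ∘ F), substitute each coordinate x_i by F_i(u, v) in f_i, and replace dx_i by d F_i = (∂F_i/∂u) du + (∂F_i/∂v) dv.
  For the x component: f_1(F) = v*(3*u + v); d F_1 = (-4*u) du + (-3) dv
  For the y component: f_2(F) = 6*u^2 + 9*v; d F_2 = (3*v) du + (3*u + 2*v) dv
Combining and collecting du, dv coefficients:
  coeff of du: v*(6*u^2 - 4*u*v + 27*v)
  coeff of dv: 18*u^3 + 12*u^2*v + 18*u*v + 15*v^2
F^* omega = (v*(6*u^2 - 4*u*v + 27*v)) du + (18*u^3 + 12*u^2*v + 18*u*v + 15*v^2) dv.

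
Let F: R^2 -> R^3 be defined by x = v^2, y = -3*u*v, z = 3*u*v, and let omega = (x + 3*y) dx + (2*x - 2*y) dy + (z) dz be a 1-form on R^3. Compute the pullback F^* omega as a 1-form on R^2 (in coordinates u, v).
F^* omega = (v^2*(-9*u - 6*v)) du + (v*(-9*u^2 - 24*u*v + 2*v^2)) dv

Using F^*(f dg) = (f ∘ F) d(g ∘ F), substitute each coordinate x_i by F_i(u, v) in f_i, and replace dx_i by d F_i = (∂F_i/∂u) du + (∂F_i/∂v) dv.
  For the x component: f_1(F) = v*(-9*u + v); d F_1 = (0) du + (2*v) dv
  For the y component: f_2(F) = 2*v*(3*u + v); d F_2 = (-3*v) du + (-3*u) dv
  For the z component: f_3(F) = 3*u*v; d F_3 = (3*v) du + (3*u) dv
Combining and collecting du, dv coefficients:
  coeff of du: v^2*(-9*u - 6*v)
  coeff of dv: v*(-9*u^2 - 24*u*v + 2*v^2)
F^* omega = (v^2*(-9*u - 6*v)) du + (v*(-9*u^2 - 24*u*v + 2*v^2)) dv.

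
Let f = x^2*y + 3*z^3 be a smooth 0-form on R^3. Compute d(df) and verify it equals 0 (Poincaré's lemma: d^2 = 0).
d(df) = 0

Step 1: df = sum_i (∂f/∂x_i) dx_i = (2*x*y) dx + (x^2) dy + (9*z^2) dz.
Step 2: Apply d again. Using the 1-form formula, the coefficient of dx ∧ dy in d(df) is ∂^2 f/∂x ∂y - ∂^2 f/∂y ∂x = (2*x) - (2*x) = 0 (equality of mixed partials for smooth f).
Similarly for dx ∧ dz and dy ∧ dz — all coefficients vanish. So d(df) = 0.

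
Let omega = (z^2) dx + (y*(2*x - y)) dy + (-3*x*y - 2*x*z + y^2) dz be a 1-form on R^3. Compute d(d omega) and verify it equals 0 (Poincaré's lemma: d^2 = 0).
d(d omega) = 0

Step 1: d omega = sum_{i<j} (∂f_j/∂x_i - ∂f_i/∂x_j) dx_i ∧ dx_j:
  coeff of dx ∧ dy: 2*y
  coeff of dx ∧ dz: -3*y - 4*z
  coeff of dy ∧ dz: -3*x + 2*y
Step 2: Apply d again to each 2-form coefficient. The only possible 3-form in R^3 is dx ∧ dy ∧ dz, with coefficient
  ∂(coeff of dy∧dz)/∂x - ∂(coeff of dx∧dz)/∂y + ∂(coeff of dx∧dy)/∂z
  = ∂/∂x (-3*x + 2*y) - ∂/∂y (-3*y - 4*z) + ∂/∂z (2*y).
Each of these terms simplifies to sums of mixed partials that cancel in pairs. The result is 0 (by equality of mixed partials for smooth functions — Schwarz / Clairaut).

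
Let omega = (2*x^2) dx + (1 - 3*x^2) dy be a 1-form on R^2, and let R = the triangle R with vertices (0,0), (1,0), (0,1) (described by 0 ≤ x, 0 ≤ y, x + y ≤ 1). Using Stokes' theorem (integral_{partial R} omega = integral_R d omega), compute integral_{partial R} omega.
integral_(partial R) omega = -1

Stokes: integral_partial_R omega = integral_R d omega with d omega = (∂Q/∂x - ∂P/∂y) dx ∧ dy.
  ∂Q/∂x = -6*x
  ∂P/∂y = 0
  integrand = ∂Q/∂x - ∂P/∂y = -6*x.
Integrating over R: integral_0^1 integral_0^{1-x} (-6*x) dy dx = -1.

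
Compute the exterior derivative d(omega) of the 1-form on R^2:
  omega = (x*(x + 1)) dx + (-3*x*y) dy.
d(omega) = (-3*y) dx ∧ dy

For a 1-form omega = sum_i f_i dx_i, the exterior derivative is
  d(omega) = sum_{i < j} (∂f_j/∂x_i - ∂f_i/∂x_j) dx_i ∧ dx_j.
  coefficient of dx ∧ dy: ∂f_2/∂x - ∂f_1/∂y = ∂(-3*x*y)/∂x - ∂(x*(x + 1))/∂y = -3*y
Assembling: d(omega) = (-3*y) dx ∧ dy.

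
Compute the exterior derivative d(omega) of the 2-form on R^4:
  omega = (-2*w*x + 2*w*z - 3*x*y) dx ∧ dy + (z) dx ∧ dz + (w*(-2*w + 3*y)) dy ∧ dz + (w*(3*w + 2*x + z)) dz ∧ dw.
d(omega) = (2*w) dx ∧ dy ∧ dz + (-2*x + 2*z) dx ∧ dy ∧ dw + (-4*w + 3*y) dy ∧ dz ∧ dw + (2*w) dx ∧ dz ∧ dw

For a 2-form omega = sum_{i<j} g_{ij} dx_i ∧ dx_j, the exterior derivative is
  d(omega) = sum_{i<j} d(g_{ij}) ∧ dx_i ∧ dx_j = sum_{i<j, k} (∂g_{ij}/∂x_k) dx_k ∧ dx_i ∧ dx_j.
Expand each term, using dx_k ∧ dx_i ∧ dx_j = sgn(permutation) dx_{(a)} ∧ dx_{(b)} ∧ dx_{(c)} with (a < b < c) sorted:
  d(-2*w*x + 2*w*z - 3*x*y) includes (∂/∂z)(-2*w*x + 2*w*z - 3*x*y) dz = (2*w) dz, which multiplied by dx ∧ dy gives (2*w) dx ∧ dy ∧ dz
  d(-2*w*x + 2*w*z - 3*x*y) includes (∂/∂w)(-2*w*x + 2*w*z - 3*x*y) dw = (-2*x + 2*z) dw, which multiplied by dx ∧ dy gives (-2*x + 2*z) dx ∧ dy ∧ dw
  d(w*(-2*w + 3*y)) includes (∂/∂w)(w*(-2*w + 3*y)) dw = (-4*w + 3*y) dw, which multiplied by dy ∧ dz gives (-4*w + 3*y) dy ∧ dz ∧ dw
  d(w*(3*w + 2*x + z)) includes (∂/∂x)(w*(3*w + 2*x + z)) dx = (2*w) dx, which multiplied by dz ∧ dw gives (2*w) dx ∧ dz ∧ dw
Collecting like 3-forms: d(omega) = (2*w) dx ∧ dy ∧ dz + (-2*x + 2*z) dx ∧ dy ∧ dw + (-4*w + 3*y) dy ∧ dz ∧ dw + (2*w) dx ∧ dz ∧ dw.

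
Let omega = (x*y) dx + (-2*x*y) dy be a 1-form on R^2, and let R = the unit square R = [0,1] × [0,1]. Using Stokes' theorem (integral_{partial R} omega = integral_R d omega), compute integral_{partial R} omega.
integral_(partial R) omega = -3/2

Stokes: integral_partial_R omega = integral_R d omega with d omega = (∂Q/∂x - ∂P/∂y) dx ∧ dy.
  ∂Q/∂x = -2*y
  ∂P/∂y = x
  integrand = ∂Q/∂x - ∂P/∂y = -x - 2*y.
Integrating over R: integral_0^1 integral_0^1 (-x - 2*y) dx dy = -3/2.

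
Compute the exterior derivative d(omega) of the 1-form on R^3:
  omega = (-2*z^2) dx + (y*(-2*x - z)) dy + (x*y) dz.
d(omega) = (-2*y) dx ∧ dy + (y + 4*z) dx ∧ dz + (x + y) dy ∧ dz

For a 1-form omega = sum_i f_i dx_i, the exterior derivative is
  d(omega) = sum_{i < j} (∂f_j/∂x_i - ∂f_i/∂x_j) dx_i ∧ dx_j.
  coefficient of dx ∧ dy: ∂f_2/∂x - ∂f_1/∂y = ∂(y*(-2*x - z))/∂x - ∂(-2*z^2)/∂y = -2*y
  coefficient of dx ∧ dz: ∂f_3/∂x - ∂f_1/∂z = ∂(x*y)/∂x - ∂(-2*z^2)/∂z = y + 4*z
  coefficient of dy ∧ dz: ∂f_3/∂y - ∂f_2/∂z = ∂(x*y)/∂y - ∂(y*(-2*x - z))/∂z = x + y
Assembling: d(omega) = (-2*y) dx ∧ dy + (y + 4*z) dx ∧ dz + (x + y) dy ∧ dz.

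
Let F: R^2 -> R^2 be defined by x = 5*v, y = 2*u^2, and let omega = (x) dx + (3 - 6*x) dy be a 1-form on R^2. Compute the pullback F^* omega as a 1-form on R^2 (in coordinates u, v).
F^* omega = (12*u*(1 - 10*v)) du + (25*v) dv

Using F^*(f dg) = (f ∘ F) d(g ∘ F), substitute each coordinate x_i by F_i(u, v) in f_i, and replace dx_i by d F_i = (∂F_i/∂u) du + (∂F_i/∂v) dv.
  For the x component: f_1(F) = 5*v; d F_1 = (0) du + (5) dv
  For the y component: f_2(F) = 3 - 30*v; d F_2 = (4*u) du + (0) dv
Combining and collecting du, dv coefficients:
  coeff of du: 12*u*(1 - 10*v)
  coeff of dv: 25*v
F^* omega = (12*u*(1 - 10*v)) du + (25*v) dv.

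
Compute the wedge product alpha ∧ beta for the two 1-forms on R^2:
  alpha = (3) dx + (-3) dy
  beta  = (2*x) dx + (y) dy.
alpha ∧ beta = (6*x + 3*y) dx ∧ dy

Distribute the wedge, using dx_i ∧ dx_j = -dx_j ∧ dx_i and dx_i ∧ dx_i = 0. For each pair (i, j) with i < j, the coefficient of dx_i ∧ dx_j in alpha ∧ beta is (alpha_i * beta_j - alpha_j * beta_i). Collecting: alpha ∧ beta = (6*x + 3*y) dx ∧ dy.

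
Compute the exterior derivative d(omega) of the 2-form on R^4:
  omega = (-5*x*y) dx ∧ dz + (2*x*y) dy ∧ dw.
d(omega) = (5*x) dx ∧ dy ∧ dz + (2*y) dx ∧ dy ∧ dw

For a 2-form omega = sum_{i<j} g_{ij} dx_i ∧ dx_j, the exterior derivative is
  d(omega) = sum_{i<j} d(g_{ij}) ∧ dx_i ∧ dx_j = sum_{i<j, k} (∂g_{ij}/∂x_k) dx_k ∧ dx_i ∧ dx_j.
Expand each term, using dx_k ∧ dx_i ∧ dx_j = sgn(permutation) dx_{(a)} ∧ dx_{(b)} ∧ dx_{(c)} with (a < b < c) sorted:
  d(-5*x*y) includes (∂/∂y)(-5*x*y) dy = (-5*x) dy, which multiplied by dx ∧ dz gives (5*x) dx ∧ dy ∧ dz
  d(2*x*y) includes (∂/∂x)(2*x*y) dx = (2*y) dx, which multiplied by dy ∧ dw gives (2*y) dx ∧ dy ∧ dw
Collecting like 3-forms: d(omega) = (5*x) dx ∧ dy ∧ dz + (2*y) dx ∧ dy ∧ dw.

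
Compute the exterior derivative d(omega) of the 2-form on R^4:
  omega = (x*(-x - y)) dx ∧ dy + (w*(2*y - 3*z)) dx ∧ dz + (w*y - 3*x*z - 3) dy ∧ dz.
d(omega) = (-2*w - 3*z) dx ∧ dy ∧ dz + (2*y - 3*z) dx ∧ dz ∧ dw + (y) dy ∧ dz ∧ dw

For a 2-form omega = sum_{i<j} g_{ij} dx_i ∧ dx_j, the exterior derivative is
  d(omega) = sum_{i<j} d(g_{ij}) ∧ dx_i ∧ dx_j = sum_{i<j, k} (∂g_{ij}/∂x_k) dx_k ∧ dx_i ∧ dx_j.
Expand each term, using dx_k ∧ dx_i ∧ dx_j = sgn(permutation) dx_{(a)} ∧ dx_{(b)} ∧ dx_{(c)} with (a < b < c) sorted:
  d(w*(2*y - 3*z)) includes (∂/∂y)(w*(2*y - 3*z)) dy = (2*w) dy, which multiplied by dx ∧ dz gives (-2*w) dx ∧ dy ∧ dz
  d(w*(2*y - 3*z)) includes (∂/∂w)(w*(2*y - 3*z)) dw = (2*y - 3*z) dw, which multiplied by dx ∧ dz gives (2*y - 3*z) dx ∧ dz ∧ dw
  d(w*y - 3*x*z - 3) includes (∂/∂x)(w*y - 3*x*z - 3) dx = (-3*z) dx, which multiplied by dy ∧ dz gives (-3*z) dx ∧ dy ∧ dz
  d(w*y - 3*x*z - 3) includes (∂/∂w)(w*y - 3*x*z - 3) dw = (y) dw, which multiplied by dy ∧ dz gives (y) dy ∧ dz ∧ dw
Collecting like 3-forms: d(omega) = (-2*w - 3*z) dx ∧ dy ∧ dz + (2*y - 3*z) dx ∧ dz ∧ dw + (y) dy ∧ dz ∧ dw.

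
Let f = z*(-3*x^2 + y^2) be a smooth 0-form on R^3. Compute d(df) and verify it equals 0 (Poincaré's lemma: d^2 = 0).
d(df) = 0

Step 1: df = sum_i (∂f/∂x_i) dx_i = (-6*x*z) dx + (2*y*z) dy + (-3*x^2 + y^2) dz.
Step 2: Apply d again. Using the 1-form formula, the coefficient of dx ∧ dy in d(df) is ∂^2 f/∂x ∂y - ∂^2 f/∂y ∂x = (0) - (0) = 0 (equality of mixed partials for smooth f).
Similarly for dx ∧ dz and dy ∧ dz — all coefficients vanish. So d(df) = 0.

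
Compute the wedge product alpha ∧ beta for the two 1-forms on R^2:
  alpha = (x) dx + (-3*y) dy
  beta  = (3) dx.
alpha ∧ beta = (9*y) dx ∧ dy

Distribute the wedge, using dx_i ∧ dx_j = -dx_j ∧ dx_i and dx_i ∧ dx_i = 0. For each pair (i, j) with i < j, the coefficient of dx_i ∧ dx_j in alpha ∧ beta is (alpha_i * beta_j - alpha_j * beta_i). Collecting: alpha ∧ beta = (9*y) dx ∧ dy.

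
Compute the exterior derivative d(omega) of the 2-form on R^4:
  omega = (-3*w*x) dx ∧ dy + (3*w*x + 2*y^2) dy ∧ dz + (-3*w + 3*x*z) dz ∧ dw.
d(omega) = (-3*x) dx ∧ dy ∧ dw + (3*w) dx ∧ dy ∧ dz + (3*x) dy ∧ dz ∧ dw + (3*z) dx ∧ dz ∧ dw

For a 2-form omega = sum_{i<j} g_{ij} dx_i ∧ dx_j, the exterior derivative is
  d(omega) = sum_{i<j} d(g_{ij}) ∧ dx_i ∧ dx_j = sum_{i<j, k} (∂g_{ij}/∂x_k) dx_k ∧ dx_i ∧ dx_j.
Expand each term, using dx_k ∧ dx_i ∧ dx_j = sgn(permutation) dx_{(a)} ∧ dx_{(b)} ∧ dx_{(c)} with (a < b < c) sorted:
  d(-3*w*x) includes (∂/∂w)(-3*w*x) dw = (-3*x) dw, which multiplied by dx ∧ dy gives (-3*x) dx ∧ dy ∧ dw
  d(3*w*x + 2*y^2) includes (∂/∂x)(3*w*x + 2*y^2) dx = (3*w) dx, which multiplied by dy ∧ dz gives (3*w) dx ∧ dy ∧ dz
  d(3*w*x + 2*y^2) includes (∂/∂w)(3*w*x + 2*y^2) dw = (3*x) dw, which multiplied by dy ∧ dz gives (3*x) dy ∧ dz ∧ dw
  d(-3*w + 3*x*z) includes (∂/∂x)(-3*w + 3*x*z) dx = (3*z) dx, which multiplied by dz ∧ dw gives (3*z) dx ∧ dz ∧ dw
Collecting like 3-forms: d(omega) = (-3*x) dx ∧ dy ∧ dw + (3*w) dx ∧ dy ∧ dz + (3*x) dy ∧ dz ∧ dw + (3*z) dx ∧ dz ∧ dw.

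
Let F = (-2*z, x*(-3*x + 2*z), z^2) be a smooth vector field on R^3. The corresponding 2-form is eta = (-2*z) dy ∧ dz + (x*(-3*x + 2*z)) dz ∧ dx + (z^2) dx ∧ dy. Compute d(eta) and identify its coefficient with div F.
d(eta) = (2*z) dx ∧ dy ∧ dz; div F = 2*z

For a 2-form in R^3 of the form above, applying d gives a 3-form with coefficient ∂P/∂x + ∂Q/∂y + ∂R/∂z:
  ∂P/∂x = 0
  ∂Q/∂y = 0
  ∂R/∂z = 2*z
Sum = 2*z, which is exactly div F.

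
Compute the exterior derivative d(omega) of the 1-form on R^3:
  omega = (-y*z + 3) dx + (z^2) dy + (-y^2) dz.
d(omega) = (z) dx ∧ dy + (y) dx ∧ dz + (-2*y - 2*z) dy ∧ dz

For a 1-form omega = sum_i f_i dx_i, the exterior derivative is
  d(omega) = sum_{i < j} (∂f_j/∂x_i - ∂f_i/∂x_j) dx_i ∧ dx_j.
  coefficient of dx ∧ dy: ∂f_2/∂x - ∂f_1/∂y = ∂(z^2)/∂x - ∂(-y*z + 3)/∂y = z
  coefficient of dx ∧ dz: ∂f_3/∂x - ∂f_1/∂z = ∂(-y^2)/∂x - ∂(-y*z + 3)/∂z = y
  coefficient of dy ∧ dz: ∂f_3/∂y - ∂f_2/∂z = ∂(-y^2)/∂y - ∂(z^2)/∂z = -2*y - 2*z
Assembling: d(omega) = (z) dx ∧ dy + (y) dx ∧ dz + (-2*y - 2*z) dy ∧ dz.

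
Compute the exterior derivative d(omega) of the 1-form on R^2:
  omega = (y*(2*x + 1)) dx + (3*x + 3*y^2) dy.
d(omega) = (2 - 2*x) dx ∧ dy

For a 1-form omega = sum_i f_i dx_i, the exterior derivative is
  d(omega) = sum_{i < j} (∂f_j/∂x_i - ∂f_i/∂x_j) dx_i ∧ dx_j.
  coefficient of dx ∧ dy: ∂f_2/∂x - ∂f_1/∂y = ∂(3*x + 3*y^2)/∂x - ∂(y*(2*x + 1))/∂y = 2 - 2*x
Assembling: d(omega) = (2 - 2*x) dx ∧ dy.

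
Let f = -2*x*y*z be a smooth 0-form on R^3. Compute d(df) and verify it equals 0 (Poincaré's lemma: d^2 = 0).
d(df) = 0

Step 1: df = sum_i (∂f/∂x_i) dx_i = (-2*y*z) dx + (-2*x*z) dy + (-2*x*y) dz.
Step 2: Apply d again. Using the 1-form formula, the coefficient of dx ∧ dy in d(df) is ∂^2 f/∂x ∂y - ∂^2 f/∂y ∂x = (-2*z) - (-2*z) = 0 (equality of mixed partials for smooth f).
Similarly for dx ∧ dz and dy ∧ dz — all coefficients vanish. So d(df) = 0.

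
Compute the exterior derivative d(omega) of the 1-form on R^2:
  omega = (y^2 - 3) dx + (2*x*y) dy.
d(omega) = 0

For a 1-form omega = sum_i f_i dx_i, the exterior derivative is
  d(omega) = sum_{i < j} (∂f_j/∂x_i - ∂f_i/∂x_j) dx_i ∧ dx_j.

Assembling: d(omega) = 0.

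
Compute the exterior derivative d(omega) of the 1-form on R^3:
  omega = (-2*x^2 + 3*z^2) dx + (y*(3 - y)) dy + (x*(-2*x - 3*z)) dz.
d(omega) = (-4*x - 9*z) dx ∧ dz

For a 1-form omega = sum_i f_i dx_i, the exterior derivative is
  d(omega) = sum_{i < j} (∂f_j/∂x_i - ∂f_i/∂x_j) dx_i ∧ dx_j.
  coefficient of dx ∧ dz: ∂f_3/∂x - ∂f_1/∂z = ∂(x*(-2*x - 3*z))/∂x - ∂(-2*x^2 + 3*z^2)/∂z = -4*x - 9*z
Assembling: d(omega) = (-4*x - 9*z) dx ∧ dz.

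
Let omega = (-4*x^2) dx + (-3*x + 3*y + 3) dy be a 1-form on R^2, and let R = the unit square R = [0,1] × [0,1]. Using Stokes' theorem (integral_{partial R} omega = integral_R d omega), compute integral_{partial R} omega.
integral_(partial R) omega = -3

Stokes: integral_partial_R omega = integral_R d omega with d omega = (∂Q/∂x - ∂P/∂y) dx ∧ dy.
  ∂Q/∂x = -3
  ∂P/∂y = 0
  integrand = ∂Q/∂x - ∂P/∂y = -3.
Integrating over R: integral_0^1 integral_0^1 (-3) dx dy = -3.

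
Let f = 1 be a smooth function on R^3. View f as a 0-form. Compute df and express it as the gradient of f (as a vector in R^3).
df = (0) dx + (0) dy + (0) dz; grad f = (0, 0, 0)

For a 0-form f, d f = (∂f/∂x) dx + (∂f/∂y) dy + (∂f/∂z) dz. The components of the vector representation are exactly the entries of grad f in Cartesian coordinates:
  ∂f/∂x = 0
  ∂f/∂y = 0
  ∂f/∂z = 0.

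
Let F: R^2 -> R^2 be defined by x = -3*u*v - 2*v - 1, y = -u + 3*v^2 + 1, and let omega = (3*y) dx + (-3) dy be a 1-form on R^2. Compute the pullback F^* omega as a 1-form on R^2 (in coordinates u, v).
F^* omega = (9*u*v - 27*v^3 - 9*v + 3) du + (9*u^2 - 27*u*v^2 - 3*u - 18*v^2 - 18*v - 6) dv

Using F^*(f dg) = (f ∘ F) d(g ∘ F), substitute each coordinate x_i by F_i(u, v) in f_i, and replace dx_i by d F_i = (∂F_i/∂u) du + (∂F_i/∂v) dv.
  For the x component: f_1(F) = -3*u + 9*v^2 + 3; d F_1 = (-3*v) du + (-3*u - 2) dv
  For the y component: f_2(F) = -3; d F_2 = (-1) du + (6*v) dv
Combining and collecting du, dv coefficients:
  coeff of du: 9*u*v - 27*v^3 - 9*v + 3
  coeff of dv: 9*u^2 - 27*u*v^2 - 3*u - 18*v^2 - 18*v - 6
F^* omega = (9*u*v - 27*v^3 - 9*v + 3) du + (9*u^2 - 27*u*v^2 - 3*u - 18*v^2 - 18*v - 6) dv.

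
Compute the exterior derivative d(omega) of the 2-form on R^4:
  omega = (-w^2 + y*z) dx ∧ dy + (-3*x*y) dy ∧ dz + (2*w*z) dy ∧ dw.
d(omega) = (-2*y) dx ∧ dy ∧ dz + (-2*w) dx ∧ dy ∧ dw + (-2*w) dy ∧ dz ∧ dw

For a 2-form omega = sum_{i<j} g_{ij} dx_i ∧ dx_j, the exterior derivative is
  d(omega) = sum_{i<j} d(g_{ij}) ∧ dx_i ∧ dx_j = sum_{i<j, k} (∂g_{ij}/∂x_k) dx_k ∧ dx_i ∧ dx_j.
Expand each term, using dx_k ∧ dx_i ∧ dx_j = sgn(permutation) dx_{(a)} ∧ dx_{(b)} ∧ dx_{(c)} with (a < b < c) sorted:
  d(-w^2 + y*z) includes (∂/∂z)(-w^2 + y*z) dz = (y) dz, which multiplied by dx ∧ dy gives (y) dx ∧ dy ∧ dz
  d(-w^2 + y*z) includes (∂/∂w)(-w^2 + y*z) dw = (-2*w) dw, which multiplied by dx ∧ dy gives (-2*w) dx ∧ dy ∧ dw
  d(-3*x*y) includes (∂/∂x)(-3*x*y) dx = (-3*y) dx, which multiplied by dy ∧ dz gives (-3*y) dx ∧ dy ∧ dz
  d(2*w*z) includes (∂/∂z)(2*w*z) dz = (2*w) dz, which multiplied by dy ∧ dw gives (-2*w) dy ∧ dz ∧ dw
Collecting like 3-forms: d(omega) = (-2*y) dx ∧ dy ∧ dz + (-2*w) dx ∧ dy ∧ dw + (-2*w) dy ∧ dz ∧ dw.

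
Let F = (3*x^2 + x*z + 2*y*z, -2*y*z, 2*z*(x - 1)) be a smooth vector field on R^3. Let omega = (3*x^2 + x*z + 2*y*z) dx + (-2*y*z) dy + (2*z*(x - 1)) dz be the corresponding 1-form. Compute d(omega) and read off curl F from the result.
d(omega) = (2*y) dy ∧ dz + (x + 2*y - 2*z) dz ∧ dx + (-2*z) dx ∧ dy; curl F = (2*y, x + 2*y - 2*z, -2*z)

d omega = sum_{i<j} (∂f_j/∂x_i - ∂f_i/∂x_j) dx_i ∧ dx_j. Under the identification (dy ∧ dz, dz ∧ dx, dx ∧ dy) ↔ (e_x, e_y, e_z), the coefficients are exactly the components of curl F. Compute:
  ∂R/∂y - ∂Q/∂z = (0) - (-2*y) = 2*y
  ∂P/∂z - ∂R/∂x = (x + 2*y) - (2*z) = x + 2*y - 2*z
  ∂Q/∂x - ∂P/∂y = (0) - (2*z) = -2*z.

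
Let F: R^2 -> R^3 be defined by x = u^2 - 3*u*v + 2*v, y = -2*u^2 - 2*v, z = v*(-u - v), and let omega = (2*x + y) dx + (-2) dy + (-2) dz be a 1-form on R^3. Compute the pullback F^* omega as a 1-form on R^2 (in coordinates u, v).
F^* omega = (-12*u^2*v + 18*u*v^2 + 4*u*v + 8*u - 6*v^2 + 2*v) du + (18*u^2*v - 18*u*v + 2*u + 8*v + 4) dv

Using F^*(f dg) = (f ∘ F) d(g ∘ F), substitute each coordinate x_i by F_i(u, v) in f_i, and replace dx_i by d F_i = (∂F_i/∂u) du + (∂F_i/∂v) dv.
  For the x component: f_1(F) = 2*v*(1 - 3*u); d F_1 = (2*u - 3*v) du + (2 - 3*u) dv
  For the y component: f_2(F) = -2; d F_2 = (-4*u) du + (-2) dv
  For the z component: f_3(F) = -2; d F_3 = (-v) du + (-u - 2*v) dv
Combining and collecting du, dv coefficients:
  coeff of du: -12*u^2*v + 18*u*v^2 + 4*u*v + 8*u - 6*v^2 + 2*v
  coeff of dv: 18*u^2*v - 18*u*v + 2*u + 8*v + 4
F^* omega = (-12*u^2*v + 18*u*v^2 + 4*u*v + 8*u - 6*v^2 + 2*v) du + (18*u^2*v - 18*u*v + 2*u + 8*v + 4) dv.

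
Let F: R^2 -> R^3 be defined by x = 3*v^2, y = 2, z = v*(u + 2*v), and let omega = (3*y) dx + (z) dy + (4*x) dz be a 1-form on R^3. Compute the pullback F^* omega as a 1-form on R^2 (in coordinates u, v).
F^* omega = (12*v^3) du + (12*v*(u*v + 4*v^2 + 3)) dv

Using F^*(f dg) = (f ∘ F) d(g ∘ F), substitute each coordinate x_i by F_i(u, v) in f_i, and replace dx_i by d F_i = (∂F_i/∂u) du + (∂F_i/∂v) dv.
  For the x component: f_1(F) = 6; d F_1 = (0) du + (6*v) dv
  For the y component: f_2(F) = v*(u + 2*v); d F_2 = (0) du + (0) dv
  For the z component: f_3(F) = 12*v^2; d F_3 = (v) du + (u + 4*v) dv
Combining and collecting du, dv coefficients:
  coeff of du: 12*v^3
  coeff of dv: 12*v*(u*v + 4*v^2 + 3)
F^* omega = (12*v^3) du + (12*v*(u*v + 4*v^2 + 3)) dv.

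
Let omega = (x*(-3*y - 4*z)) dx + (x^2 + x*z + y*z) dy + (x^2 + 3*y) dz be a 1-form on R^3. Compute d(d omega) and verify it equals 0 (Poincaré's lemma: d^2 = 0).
d(d omega) = 0

Step 1: d omega = sum_{i<j} (∂f_j/∂x_i - ∂f_i/∂x_j) dx_i ∧ dx_j:
  coeff of dx ∧ dy: 5*x + z
  coeff of dx ∧ dz: 6*x
  coeff of dy ∧ dz: -x - y + 3
Step 2: Apply d again to each 2-form coefficient. The only possible 3-form in R^3 is dx ∧ dy ∧ dz, with coefficient
  ∂(coeff of dy∧dz)/∂x - ∂(coeff of dx∧dz)/∂y + ∂(coeff of dx∧dy)/∂z
  = ∂/∂x (-x - y + 3) - ∂/∂y (6*x) + ∂/∂z (5*x + z).
Each of these terms simplifies to sums of mixed partials that cancel in pairs. The result is 0 (by equality of mixed partials for smooth functions — Schwarz / Clairaut).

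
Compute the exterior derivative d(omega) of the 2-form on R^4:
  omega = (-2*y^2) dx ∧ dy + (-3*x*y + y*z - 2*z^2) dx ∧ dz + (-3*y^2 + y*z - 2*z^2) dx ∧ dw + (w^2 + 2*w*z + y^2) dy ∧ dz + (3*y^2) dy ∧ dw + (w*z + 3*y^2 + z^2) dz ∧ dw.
d(omega) = (3*x - z) dx ∧ dy ∧ dz + (6*y - z) dx ∧ dy ∧ dw + (-y + 4*z) dx ∧ dz ∧ dw + (2*w + 6*y + 2*z) dy ∧ dz ∧ dw

For a 2-form omega = sum_{i<j} g_{ij} dx_i ∧ dx_j, the exterior derivative is
  d(omega) = sum_{i<j} d(g_{ij}) ∧ dx_i ∧ dx_j = sum_{i<j, k} (∂g_{ij}/∂x_k) dx_k ∧ dx_i ∧ dx_j.
Expand each term, using dx_k ∧ dx_i ∧ dx_j = sgn(permutation) dx_{(a)} ∧ dx_{(b)} ∧ dx_{(c)} with (a < b < c) sorted:
  d(-3*x*y + y*z - 2*z^2) includes (∂/∂y)(-3*x*y + y*z - 2*z^2) dy = (-3*x + z) dy, which multiplied by dx ∧ dz gives (3*x - z) dx ∧ dy ∧ dz
  d(-3*y^2 + y*z - 2*z^2) includes (∂/∂y)(-3*y^2 + y*z - 2*z^2) dy = (-6*y + z) dy, which multiplied by dx ∧ dw gives (6*y - z) dx ∧ dy ∧ dw
  d(-3*y^2 + y*z - 2*z^2) includes (∂/∂z)(-3*y^2 + y*z - 2*z^2) dz = (y - 4*z) dz, which multiplied by dx ∧ dw gives (-y + 4*z) dx ∧ dz ∧ dw
  d(w^2 + 2*w*z + y^2) includes (∂/∂w)(w^2 + 2*w*z + y^2) dw = (2*w + 2*z) dw, which multiplied by dy ∧ dz gives (2*w + 2*z) dy ∧ dz ∧ dw
  d(w*z + 3*y^2 + z^2) includes (∂/∂y)(w*z + 3*y^2 + z^2) dy = (6*y) dy, which multiplied by dz ∧ dw gives (6*y) dy ∧ dz ∧ dw
Collecting like 3-forms: d(omega) = (3*x - z) dx ∧ dy ∧ dz + (6*y - z) dx ∧ dy ∧ dw + (-y + 4*z) dx ∧ dz ∧ dw + (2*w + 6*y + 2*z) dy ∧ dz ∧ dw.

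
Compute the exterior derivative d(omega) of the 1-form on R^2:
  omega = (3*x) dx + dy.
d(omega) = 0

For a 1-form omega = sum_i f_i dx_i, the exterior derivative is
  d(omega) = sum_{i < j} (∂f_j/∂x_i - ∂f_i/∂x_j) dx_i ∧ dx_j.

Assembling: d(omega) = 0.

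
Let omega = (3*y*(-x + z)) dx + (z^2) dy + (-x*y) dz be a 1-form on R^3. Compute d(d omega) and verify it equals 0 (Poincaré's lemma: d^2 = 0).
d(d omega) = 0

Step 1: d omega = sum_{i<j} (∂f_j/∂x_i - ∂f_i/∂x_j) dx_i ∧ dx_j:
  coeff of dx ∧ dy: 3*x - 3*z
  coeff of dx ∧ dz: -4*y
  coeff of dy ∧ dz: -x - 2*z
Step 2: Apply d again to each 2-form coefficient. The only possible 3-form in R^3 is dx ∧ dy ∧ dz, with coefficient
  ∂(coeff of dy∧dz)/∂x - ∂(coeff of dx∧dz)/∂y + ∂(coeff of dx∧dy)/∂z
  = ∂/∂x (-x - 2*z) - ∂/∂y (-4*y) + ∂/∂z (3*x - 3*z).
Each of these terms simplifies to sums of mixed partials that cancel in pairs. The result is 0 (by equality of mixed partials for smooth functions — Schwarz / Clairaut).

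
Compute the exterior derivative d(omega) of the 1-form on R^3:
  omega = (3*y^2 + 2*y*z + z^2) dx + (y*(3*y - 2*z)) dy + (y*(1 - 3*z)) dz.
d(omega) = (-6*y - 2*z) dx ∧ dy + (-2*y - 2*z) dx ∧ dz + (2*y - 3*z + 1) dy ∧ dz

For a 1-form omega = sum_i f_i dx_i, the exterior derivative is
  d(omega) = sum_{i < j} (∂f_j/∂x_i - ∂f_i/∂x_j) dx_i ∧ dx_j.
  coefficient of dx ∧ dy: ∂f_2/∂x - ∂f_1/∂y = ∂(y*(3*y - 2*z))/∂x - ∂(3*y^2 + 2*y*z + z^2)/∂y = -6*y - 2*z
  coefficient of dx ∧ dz: ∂f_3/∂x - ∂f_1/∂z = ∂(y*(1 - 3*z))/∂x - ∂(3*y^2 + 2*y*z + z^2)/∂z = -2*y - 2*z
  coefficient of dy ∧ dz: ∂f_3/∂y - ∂f_2/∂z = ∂(y*(1 - 3*z))/∂y - ∂(y*(3*y - 2*z))/∂z = 2*y - 3*z + 1
Assembling: d(omega) = (-6*y - 2*z) dx ∧ dy + (-2*y - 2*z) dx ∧ dz + (2*y - 3*z + 1) dy ∧ dz.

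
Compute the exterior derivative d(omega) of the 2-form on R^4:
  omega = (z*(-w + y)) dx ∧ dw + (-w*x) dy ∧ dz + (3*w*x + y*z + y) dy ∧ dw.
d(omega) = (3*w - z) dx ∧ dy ∧ dw + (w - y) dx ∧ dz ∧ dw + (-w) dx ∧ dy ∧ dz + (-x - y) dy ∧ dz ∧ dw

For a 2-form omega = sum_{i<j} g_{ij} dx_i ∧ dx_j, the exterior derivative is
  d(omega) = sum_{i<j} d(g_{ij}) ∧ dx_i ∧ dx_j = sum_{i<j, k} (∂g_{ij}/∂x_k) dx_k ∧ dx_i ∧ dx_j.
Expand each term, using dx_k ∧ dx_i ∧ dx_j = sgn(permutation) dx_{(a)} ∧ dx_{(b)} ∧ dx_{(c)} with (a < b < c) sorted:
  d(z*(-w + y)) includes (∂/∂y)(z*(-w + y)) dy = (z) dy, which multiplied by dx ∧ dw gives (-z) dx ∧ dy ∧ dw
  d(z*(-w + y)) includes (∂/∂z)(z*(-w + y)) dz = (-w + y) dz, which multiplied by dx ∧ dw gives (w - y) dx ∧ dz ∧ dw
  d(-w*x) includes (∂/∂x)(-w*x) dx = (-w) dx, which multiplied by dy ∧ dz gives (-w) dx ∧ dy ∧ dz
  d(-w*x) includes (∂/∂w)(-w*x) dw = (-x) dw, which multiplied by dy ∧ dz gives (-x) dy ∧ dz ∧ dw
  d(3*w*x + y*z + y) includes (∂/∂x)(3*w*x + y*z + y) dx = (3*w) dx, which multiplied by dy ∧ dw gives (3*w) dx ∧ dy ∧ dw
  d(3*w*x + y*z + y) includes (∂/∂z)(3*w*x + y*z + y) dz = (y) dz, which multiplied by dy ∧ dw gives (-y) dy ∧ dz ∧ dw
Collecting like 3-forms: d(omega) = (3*w - z) dx ∧ dy ∧ dw + (w - y) dx ∧ dz ∧ dw + (-w) dx ∧ dy ∧ dz + (-x - y) dy ∧ dz ∧ dw.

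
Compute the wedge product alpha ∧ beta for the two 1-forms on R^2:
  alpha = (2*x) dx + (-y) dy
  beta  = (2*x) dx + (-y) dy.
alpha ∧ beta = 0

Distribute the wedge, using dx_i ∧ dx_j = -dx_j ∧ dx_i and dx_i ∧ dx_i = 0. For each pair (i, j) with i < j, the coefficient of dx_i ∧ dx_j in alpha ∧ beta is (alpha_i * beta_j - alpha_j * beta_i). Collecting: alpha ∧ beta = 0.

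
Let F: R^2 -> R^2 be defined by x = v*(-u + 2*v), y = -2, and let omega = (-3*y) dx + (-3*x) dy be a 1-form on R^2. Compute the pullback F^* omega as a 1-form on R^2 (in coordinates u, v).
F^* omega = (-6*v) du + (-6*u + 24*v) dv

Using F^*(f dg) = (f ∘ F) d(g ∘ F), substitute each coordinate x_i by F_i(u, v) in f_i, and replace dx_i by d F_i = (∂F_i/∂u) du + (∂F_i/∂v) dv.
  For the x component: f_1(F) = 6; d F_1 = (-v) du + (-u + 4*v) dv
  For the y component: f_2(F) = 3*v*(u - 2*v); d F_2 = (0) du + (0) dv
Combining and collecting du, dv coefficients:
  coeff of du: -6*v
  coeff of dv: -6*u + 24*v
F^* omega = (-6*v) du + (-6*u + 24*v) dv.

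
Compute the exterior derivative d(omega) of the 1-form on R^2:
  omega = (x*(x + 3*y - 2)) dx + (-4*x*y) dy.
d(omega) = (-3*x - 4*y) dx ∧ dy

For a 1-form omega = sum_i f_i dx_i, the exterior derivative is
  d(omega) = sum_{i < j} (∂f_j/∂x_i - ∂f_i/∂x_j) dx_i ∧ dx_j.
  coefficient of dx ∧ dy: ∂f_2/∂x - ∂f_1/∂y = ∂(-4*x*y)/∂x - ∂(x*(x + 3*y - 2))/∂y = -3*x - 4*y
Assembling: d(omega) = (-3*x - 4*y) dx ∧ dy.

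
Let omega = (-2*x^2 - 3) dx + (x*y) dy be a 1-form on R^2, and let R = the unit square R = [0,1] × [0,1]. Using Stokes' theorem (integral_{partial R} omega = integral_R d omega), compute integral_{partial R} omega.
integral_(partial R) omega = 1/2

Stokes: integral_partial_R omega = integral_R d omega with d omega = (∂Q/∂x - ∂P/∂y) dx ∧ dy.
  ∂Q/∂x = y
  ∂P/∂y = 0
  integrand = ∂Q/∂x - ∂P/∂y = y.
Integrating over R: integral_0^1 integral_0^1 (y) dx dy = 1/2.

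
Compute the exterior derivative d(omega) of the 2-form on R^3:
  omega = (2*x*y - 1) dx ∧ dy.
d(omega) = 0

For a 2-form omega = sum_{i<j} g_{ij} dx_i ∧ dx_j, the exterior derivative is
  d(omega) = sum_{i<j} d(g_{ij}) ∧ dx_i ∧ dx_j = sum_{i<j, k} (∂g_{ij}/∂x_k) dx_k ∧ dx_i ∧ dx_j.
Expand each term, using dx_k ∧ dx_i ∧ dx_j = sgn(permutation) dx_{(a)} ∧ dx_{(b)} ∧ dx_{(c)} with (a < b < c) sorted:

Collecting like 3-forms: d(omega) = 0.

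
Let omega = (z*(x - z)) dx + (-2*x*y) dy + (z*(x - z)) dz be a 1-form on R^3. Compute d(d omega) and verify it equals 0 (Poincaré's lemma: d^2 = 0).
d(d omega) = 0

Step 1: d omega = sum_{i<j} (∂f_j/∂x_i - ∂f_i/∂x_j) dx_i ∧ dx_j:
  coeff of dx ∧ dy: -2*y
  coeff of dx ∧ dz: -x + 3*z
  coeff of dy ∧ dz: 0
Step 2: Apply d again to each 2-form coefficient. The only possible 3-form in R^3 is dx ∧ dy ∧ dz, with coefficient
  ∂(coeff of dy∧dz)/∂x - ∂(coeff of dx∧dz)/∂y + ∂(coeff of dx∧dy)/∂z
  = ∂/∂x (0) - ∂/∂y (-x + 3*z) + ∂/∂z (-2*y).
Each of these terms simplifies to sums of mixed partials that cancel in pairs. The result is 0 (by equality of mixed partials for smooth functions — Schwarz / Clairaut).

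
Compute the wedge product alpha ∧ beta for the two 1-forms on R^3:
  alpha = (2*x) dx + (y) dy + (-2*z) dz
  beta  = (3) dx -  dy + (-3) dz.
alpha ∧ beta = (-2*x - 3*y) dx ∧ dy + (-6*x + 6*z) dx ∧ dz + (-3*y - 2*z) dy ∧ dz

Distribute the wedge, using dx_i ∧ dx_j = -dx_j ∧ dx_i and dx_i ∧ dx_i = 0. For each pair (i, j) with i < j, the coefficient of dx_i ∧ dx_j in alpha ∧ beta is (alpha_i * beta_j - alpha_j * beta_i). Collecting: alpha ∧ beta = (-2*x - 3*y) dx ∧ dy + (-6*x + 6*z) dx ∧ dz + (-3*y - 2*z) dy ∧ dz.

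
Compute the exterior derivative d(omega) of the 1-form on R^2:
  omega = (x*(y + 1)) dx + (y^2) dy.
d(omega) = (-x) dx ∧ dy

For a 1-form omega = sum_i f_i dx_i, the exterior derivative is
  d(omega) = sum_{i < j} (∂f_j/∂x_i - ∂f_i/∂x_j) dx_i ∧ dx_j.
  coefficient of dx ∧ dy: ∂f_2/∂x - ∂f_1/∂y = ∂(y^2)/∂x - ∂(x*(y + 1))/∂y = -x
Assembling: d(omega) = (-x) dx ∧ dy.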